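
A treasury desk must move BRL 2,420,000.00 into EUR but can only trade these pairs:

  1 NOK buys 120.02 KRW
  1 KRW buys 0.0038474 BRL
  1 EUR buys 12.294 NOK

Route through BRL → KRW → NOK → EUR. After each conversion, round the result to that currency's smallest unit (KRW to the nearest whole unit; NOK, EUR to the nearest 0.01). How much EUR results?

BRL 2,420,000.00 ÷ 0.0038474 = KRW 628,996,205
KRW 628,996,205 ÷ 120.02 = NOK 5,240,761.58
NOK 5,240,761.58 ÷ 12.294 = EUR 426,286.12

EUR 426,286.12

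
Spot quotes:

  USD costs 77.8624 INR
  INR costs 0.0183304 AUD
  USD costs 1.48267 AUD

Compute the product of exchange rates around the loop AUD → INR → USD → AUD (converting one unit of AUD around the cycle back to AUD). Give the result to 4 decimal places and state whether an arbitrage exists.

Around AUD → INR → USD → AUD: 1 ÷ 0.0183304 ÷ 77.8624 × 1.48267 = 1.038831
Product > 1; profitable direction is AUD → INR → USD → AUD.

1.0388 (arbitrage exists)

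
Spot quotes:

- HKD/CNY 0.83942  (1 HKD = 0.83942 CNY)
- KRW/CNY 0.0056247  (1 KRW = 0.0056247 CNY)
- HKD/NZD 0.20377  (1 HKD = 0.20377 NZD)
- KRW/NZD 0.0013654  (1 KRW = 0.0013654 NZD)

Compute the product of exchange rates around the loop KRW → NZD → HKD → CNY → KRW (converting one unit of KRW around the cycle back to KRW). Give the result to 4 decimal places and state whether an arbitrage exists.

Around KRW → NZD → HKD → CNY → KRW: 1 × 0.0013654 ÷ 0.20377 × 0.83942 ÷ 0.0056247 = 0.999999
Product ≈ 1 (deviation 0.000%, within rounding noise).

1.0000 (no arbitrage)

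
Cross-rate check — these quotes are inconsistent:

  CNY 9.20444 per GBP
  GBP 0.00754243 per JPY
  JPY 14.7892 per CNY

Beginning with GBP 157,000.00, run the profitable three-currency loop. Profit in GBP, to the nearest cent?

Profit: GBP 4,195.53

Profitable loop is GBP → CNY → JPY → GBP:
GBP 157,000.00 × 9.20444 = CNY 1,445,097.08
CNY 1,445,097.08 × 14.7892 = JPY 21,371,830
JPY 21,371,830 × 0.00754243 = GBP 161,195.53
Profit = GBP 161,195.53 − GBP 157,000.00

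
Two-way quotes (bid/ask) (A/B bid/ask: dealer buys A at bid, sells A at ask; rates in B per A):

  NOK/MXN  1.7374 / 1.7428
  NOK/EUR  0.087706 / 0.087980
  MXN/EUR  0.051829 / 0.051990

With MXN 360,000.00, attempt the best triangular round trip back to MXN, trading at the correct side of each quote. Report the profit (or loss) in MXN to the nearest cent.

Best loop MXN → EUR → NOK → MXN:
MXN 360,000.00 × 0.051829 (sell MXN at bid) = EUR 18,658.44
EUR 18,658.44 ÷ 0.087980 (buy NOK at ask) = NOK 212,075.93
NOK 212,075.93 × 1.7374 (sell NOK at bid) = MXN 368,460.71

Net profit: MXN 8,460.71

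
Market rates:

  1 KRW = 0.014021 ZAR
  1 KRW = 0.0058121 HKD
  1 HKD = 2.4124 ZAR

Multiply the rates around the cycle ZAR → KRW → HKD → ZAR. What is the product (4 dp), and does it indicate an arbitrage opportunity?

1.0000 (no arbitrage)

Around ZAR → KRW → HKD → ZAR: 1 ÷ 0.014021 × 0.0058121 × 2.4124 = 1.000008
Product ≈ 1 (deviation 0.001%, within rounding noise).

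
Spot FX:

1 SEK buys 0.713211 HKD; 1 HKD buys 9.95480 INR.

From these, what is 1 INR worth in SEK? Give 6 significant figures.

INR/SEK = 0.140848

1 INR ÷ 9.95480 = 0.100454 HKD
0.100454 HKD ÷ 0.713211 = 0.140848 SEK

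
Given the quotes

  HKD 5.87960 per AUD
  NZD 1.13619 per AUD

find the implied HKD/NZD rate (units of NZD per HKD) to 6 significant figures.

1 HKD ÷ 5.87960 = 0.17008 AUD
0.17008 AUD × 1.13619 = 0.193243 NZD

HKD/NZD = 0.193243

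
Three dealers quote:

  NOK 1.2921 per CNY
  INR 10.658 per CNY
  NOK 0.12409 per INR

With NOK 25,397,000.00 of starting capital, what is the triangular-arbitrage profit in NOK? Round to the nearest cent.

Profitable loop is NOK → CNY → INR → NOK:
NOK 25,397,000.00 ÷ 1.2921 = CNY 19,655,599.41
CNY 19,655,599.41 × 10.658 = INR 209,489,378.53
INR 209,489,378.53 × 0.12409 = NOK 25,995,536.98
Profit = NOK 25,995,536.98 − NOK 25,397,000.00

Profit: NOK 598,536.98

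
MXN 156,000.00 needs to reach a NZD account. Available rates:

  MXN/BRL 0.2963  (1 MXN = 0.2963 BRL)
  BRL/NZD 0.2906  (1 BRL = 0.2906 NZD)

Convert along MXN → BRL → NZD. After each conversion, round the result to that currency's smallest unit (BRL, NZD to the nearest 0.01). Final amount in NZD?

NZD 13,432.35

MXN 156,000.00 × 0.2963 = BRL 46,222.80
BRL 46,222.80 × 0.2906 = NZD 13,432.35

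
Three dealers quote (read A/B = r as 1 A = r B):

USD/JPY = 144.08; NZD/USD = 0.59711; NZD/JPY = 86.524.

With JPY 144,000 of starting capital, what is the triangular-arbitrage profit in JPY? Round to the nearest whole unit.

Profitable loop is JPY → USD → NZD → JPY:
JPY 144,000 ÷ 144.08 = USD 999.44
USD 999.44 ÷ 0.59711 = NZD 1,673.80
NZD 1,673.80 × 86.524 = JPY 144,824
Profit = JPY 144,824 − JPY 144,000

Profit: JPY 824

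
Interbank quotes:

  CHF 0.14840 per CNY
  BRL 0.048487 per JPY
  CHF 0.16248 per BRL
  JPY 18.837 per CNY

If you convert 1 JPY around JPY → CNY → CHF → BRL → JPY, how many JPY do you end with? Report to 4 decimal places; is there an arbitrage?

Around JPY → CNY → CHF → BRL → JPY: 1 ÷ 18.837 × 0.14840 ÷ 0.16248 ÷ 0.048487 = 0.999993
Product ≈ 1 (deviation 0.001%, within rounding noise).

1.0000 (no arbitrage)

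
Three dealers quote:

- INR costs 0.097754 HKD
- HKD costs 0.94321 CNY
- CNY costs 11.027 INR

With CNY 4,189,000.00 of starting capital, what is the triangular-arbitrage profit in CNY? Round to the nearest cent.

Profit: CNY 70,029.70

Profitable loop is CNY → INR → HKD → CNY:
CNY 4,189,000.00 × 11.027 = INR 46,192,103.00
INR 46,192,103.00 × 0.097754 = HKD 4,515,462.84
HKD 4,515,462.84 × 0.94321 = CNY 4,259,029.70
Profit = CNY 4,259,029.70 − CNY 4,189,000.00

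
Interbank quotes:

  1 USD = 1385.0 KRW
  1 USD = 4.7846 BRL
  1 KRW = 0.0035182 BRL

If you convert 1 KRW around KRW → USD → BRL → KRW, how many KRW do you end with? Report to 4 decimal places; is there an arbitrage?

Around KRW → USD → BRL → KRW: 1 ÷ 1385.0 × 4.7846 ÷ 0.0035182 = 0.981918
Product < 1; profitable direction is KRW → BRL → USD → KRW.

0.9819 (arbitrage exists)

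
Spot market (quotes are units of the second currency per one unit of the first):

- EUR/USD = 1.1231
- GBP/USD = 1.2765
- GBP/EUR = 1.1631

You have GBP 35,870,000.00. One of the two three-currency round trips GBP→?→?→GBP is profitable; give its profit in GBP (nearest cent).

Profit: GBP 836,759.01

Profitable loop is GBP → EUR → USD → GBP:
GBP 35,870,000.00 × 1.1631 = EUR 41,720,397.00
EUR 41,720,397.00 × 1.1231 = USD 46,856,177.87
USD 46,856,177.87 ÷ 1.2765 = GBP 36,706,759.01
Profit = GBP 36,706,759.01 − GBP 35,870,000.00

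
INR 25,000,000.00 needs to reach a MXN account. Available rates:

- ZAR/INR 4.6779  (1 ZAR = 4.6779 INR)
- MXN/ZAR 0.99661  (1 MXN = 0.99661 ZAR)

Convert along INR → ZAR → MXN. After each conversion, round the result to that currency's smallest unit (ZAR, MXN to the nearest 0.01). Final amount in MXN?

INR 25,000,000.00 ÷ 4.6779 = ZAR 5,344,278.42
ZAR 5,344,278.42 ÷ 0.99661 = MXN 5,362,457.15

MXN 5,362,457.15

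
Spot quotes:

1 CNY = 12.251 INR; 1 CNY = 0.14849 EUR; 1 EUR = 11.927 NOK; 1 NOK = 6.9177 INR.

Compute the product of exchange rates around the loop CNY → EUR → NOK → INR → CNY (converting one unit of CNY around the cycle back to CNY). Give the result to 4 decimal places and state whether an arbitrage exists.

1.0000 (no arbitrage)

Around CNY → EUR → NOK → INR → CNY: 1 × 0.14849 × 11.927 × 6.9177 ÷ 12.251 = 1.000043
Product ≈ 1 (deviation 0.004%, within rounding noise).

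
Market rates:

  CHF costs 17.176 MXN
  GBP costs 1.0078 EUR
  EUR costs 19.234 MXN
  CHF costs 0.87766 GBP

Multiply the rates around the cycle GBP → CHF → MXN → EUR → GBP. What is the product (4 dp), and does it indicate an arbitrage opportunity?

1.0096 (arbitrage exists)

Around GBP → CHF → MXN → EUR → GBP: 1 ÷ 0.87766 × 17.176 ÷ 19.234 ÷ 1.0078 = 1.009606
Product > 1; profitable direction is GBP → CHF → MXN → EUR → GBP.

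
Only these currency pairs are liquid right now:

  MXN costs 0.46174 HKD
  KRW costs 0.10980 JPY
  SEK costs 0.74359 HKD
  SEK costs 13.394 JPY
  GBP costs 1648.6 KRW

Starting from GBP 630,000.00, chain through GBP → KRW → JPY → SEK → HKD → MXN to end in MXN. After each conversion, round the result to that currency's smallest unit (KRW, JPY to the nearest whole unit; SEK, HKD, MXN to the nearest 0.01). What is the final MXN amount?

GBP 630,000.00 × 1648.6 = KRW 1,038,618,000
KRW 1,038,618,000 × 0.10980 = JPY 114,040,256
JPY 114,040,256 ÷ 13.394 = SEK 8,514,279.23
SEK 8,514,279.23 × 0.74359 = HKD 6,331,132.89
HKD 6,331,132.89 ÷ 0.46174 = MXN 13,711,467.25

MXN 13,711,467.25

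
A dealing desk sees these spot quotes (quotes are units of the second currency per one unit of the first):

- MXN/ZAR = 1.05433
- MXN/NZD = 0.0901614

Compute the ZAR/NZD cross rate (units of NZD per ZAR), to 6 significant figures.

1 ZAR ÷ 1.05433 = 0.94847 MXN
0.94847 MXN × 0.0901614 = 0.0855154 NZD

ZAR/NZD = 0.0855154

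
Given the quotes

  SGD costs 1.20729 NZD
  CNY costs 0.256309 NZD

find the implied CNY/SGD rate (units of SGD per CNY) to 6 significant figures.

1 CNY × 0.256309 = 0.256309 NZD
0.256309 NZD ÷ 1.20729 = 0.212301 SGD

CNY/SGD = 0.212301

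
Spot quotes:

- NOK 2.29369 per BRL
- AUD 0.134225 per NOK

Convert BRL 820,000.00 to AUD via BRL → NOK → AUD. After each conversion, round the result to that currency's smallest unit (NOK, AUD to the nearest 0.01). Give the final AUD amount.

AUD 252,453.84

BRL 820,000.00 × 2.29369 = NOK 1,880,825.80
NOK 1,880,825.80 × 0.134225 = AUD 252,453.84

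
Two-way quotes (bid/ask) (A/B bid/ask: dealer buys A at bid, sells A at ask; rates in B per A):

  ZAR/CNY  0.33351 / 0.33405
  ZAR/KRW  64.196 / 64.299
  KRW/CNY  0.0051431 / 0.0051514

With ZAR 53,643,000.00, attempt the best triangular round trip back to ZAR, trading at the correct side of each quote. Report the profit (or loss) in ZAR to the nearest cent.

Net profit: ZAR 369,269.50

Best loop ZAR → CNY → KRW → ZAR:
ZAR 53,643,000.00 × 0.33351 (sell ZAR at bid) = CNY 17,890,476.93
CNY 17,890,476.93 ÷ 0.0051514 (buy KRW at ask) = KRW 3,472,934,917
KRW 3,472,934,917 ÷ 64.299 (buy ZAR at ask) = ZAR 54,012,269.50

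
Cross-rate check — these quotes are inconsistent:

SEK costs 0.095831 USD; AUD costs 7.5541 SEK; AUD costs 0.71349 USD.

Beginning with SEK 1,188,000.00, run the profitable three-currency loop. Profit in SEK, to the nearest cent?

Profitable loop is SEK → USD → AUD → SEK:
SEK 1,188,000.00 × 0.095831 = USD 113,847.23
USD 113,847.23 ÷ 0.71349 = AUD 159,563.87
AUD 159,563.87 × 7.5541 = SEK 1,205,361.46
Profit = SEK 1,205,361.46 − SEK 1,188,000.00

Profit: SEK 17,361.46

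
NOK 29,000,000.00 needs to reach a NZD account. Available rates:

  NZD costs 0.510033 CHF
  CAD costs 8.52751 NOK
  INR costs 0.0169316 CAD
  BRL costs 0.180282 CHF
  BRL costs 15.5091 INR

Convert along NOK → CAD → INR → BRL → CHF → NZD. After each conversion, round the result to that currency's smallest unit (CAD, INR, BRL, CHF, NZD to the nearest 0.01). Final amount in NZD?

NOK 29,000,000.00 ÷ 8.52751 = CAD 3,400,758.25
CAD 3,400,758.25 ÷ 0.0169316 = INR 200,852,739.85
INR 200,852,739.85 ÷ 15.5091 = BRL 12,950,638.00
BRL 12,950,638.00 × 0.180282 = CHF 2,334,766.92
CHF 2,334,766.92 ÷ 0.510033 = NZD 4,577,678.15

NZD 4,577,678.15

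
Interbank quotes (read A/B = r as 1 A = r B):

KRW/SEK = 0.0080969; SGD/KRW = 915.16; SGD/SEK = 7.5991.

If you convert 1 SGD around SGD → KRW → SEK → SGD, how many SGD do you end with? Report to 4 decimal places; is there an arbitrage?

Around SGD → KRW → SEK → SGD: 1 × 915.16 × 0.0080969 ÷ 7.5991 = 0.975110
Product < 1; profitable direction is SGD → SEK → KRW → SGD.

0.9751 (arbitrage exists)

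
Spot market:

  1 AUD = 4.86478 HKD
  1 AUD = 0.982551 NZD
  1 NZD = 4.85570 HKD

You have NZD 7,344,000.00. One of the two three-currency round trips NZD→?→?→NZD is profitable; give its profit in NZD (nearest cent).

Profit: NZD 144,398.10

Profitable loop is NZD → AUD → HKD → NZD:
NZD 7,344,000.00 ÷ 0.982551 = AUD 7,474,421.18
AUD 7,474,421.18 × 4.86478 = HKD 36,361,414.64
HKD 36,361,414.64 ÷ 4.85570 = NZD 7,488,398.10
Profit = NZD 7,488,398.10 − NZD 7,344,000.00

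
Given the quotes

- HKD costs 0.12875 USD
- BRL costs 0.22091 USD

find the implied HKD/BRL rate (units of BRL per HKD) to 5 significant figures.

1 HKD × 0.12875 = 0.12875 USD
0.12875 USD ÷ 0.22091 = 0.582817 BRL

HKD/BRL = 0.58282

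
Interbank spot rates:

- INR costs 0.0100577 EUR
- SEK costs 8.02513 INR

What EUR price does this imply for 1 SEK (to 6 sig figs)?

SEK/EUR = 0.0807144

1 SEK × 8.02513 = 8.02513 INR
8.02513 INR × 0.0100577 = 0.0807144 EUR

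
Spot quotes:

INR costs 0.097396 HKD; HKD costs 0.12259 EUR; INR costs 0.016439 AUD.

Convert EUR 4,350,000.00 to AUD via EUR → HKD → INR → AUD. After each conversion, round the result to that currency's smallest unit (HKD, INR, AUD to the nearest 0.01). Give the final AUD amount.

EUR 4,350,000.00 ÷ 0.12259 = HKD 35,484,134.11
HKD 35,484,134.11 ÷ 0.097396 = INR 364,328,454.04
INR 364,328,454.04 × 0.016439 = AUD 5,989,195.46

AUD 5,989,195.46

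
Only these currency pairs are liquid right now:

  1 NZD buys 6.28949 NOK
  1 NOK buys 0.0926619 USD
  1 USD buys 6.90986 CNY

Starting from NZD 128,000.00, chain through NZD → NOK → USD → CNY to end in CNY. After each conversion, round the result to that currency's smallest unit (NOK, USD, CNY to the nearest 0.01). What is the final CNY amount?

CNY 515,461.05

NZD 128,000.00 × 6.28949 = NOK 805,054.72
NOK 805,054.72 × 0.0926619 = USD 74,597.90
USD 74,597.90 × 6.90986 = CNY 515,461.05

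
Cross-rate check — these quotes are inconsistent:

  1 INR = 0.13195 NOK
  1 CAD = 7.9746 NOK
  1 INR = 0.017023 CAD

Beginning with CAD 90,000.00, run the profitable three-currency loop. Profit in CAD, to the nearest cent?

Profitable loop is CAD → NOK → INR → CAD:
CAD 90,000.00 × 7.9746 = NOK 717,714.00
NOK 717,714.00 ÷ 0.13195 = INR 5,439,287.61
INR 5,439,287.61 × 0.017023 = CAD 92,592.99
Profit = CAD 92,592.99 − CAD 90,000.00

Profit: CAD 2,592.99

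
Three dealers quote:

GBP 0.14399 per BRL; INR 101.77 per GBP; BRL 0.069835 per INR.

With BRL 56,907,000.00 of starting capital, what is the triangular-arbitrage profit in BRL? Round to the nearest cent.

Profit: BRL 1,328,919.22

Profitable loop is BRL → GBP → INR → BRL:
BRL 56,907,000.00 × 0.14399 = GBP 8,194,038.93
GBP 8,194,038.93 × 101.77 = INR 833,907,341.91
INR 833,907,341.91 × 0.069835 = BRL 58,235,919.22
Profit = BRL 58,235,919.22 − BRL 56,907,000.00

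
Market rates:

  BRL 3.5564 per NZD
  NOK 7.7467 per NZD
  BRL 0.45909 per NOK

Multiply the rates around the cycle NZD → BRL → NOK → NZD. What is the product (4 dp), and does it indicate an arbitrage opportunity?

1.0000 (no arbitrage)

Around NZD → BRL → NOK → NZD: 1 × 3.5564 ÷ 0.45909 ÷ 7.7467 = 0.999991
Product ≈ 1 (deviation 0.001%, within rounding noise).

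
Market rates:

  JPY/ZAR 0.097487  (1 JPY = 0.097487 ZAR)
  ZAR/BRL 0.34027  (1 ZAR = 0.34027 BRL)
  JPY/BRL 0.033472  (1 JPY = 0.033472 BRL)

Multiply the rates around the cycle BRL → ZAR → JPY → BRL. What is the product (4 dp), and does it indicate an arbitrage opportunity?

1.0090 (arbitrage exists)

Around BRL → ZAR → JPY → BRL: 1 ÷ 0.34027 ÷ 0.097487 × 0.033472 = 1.009047
Product > 1; profitable direction is BRL → ZAR → JPY → BRL.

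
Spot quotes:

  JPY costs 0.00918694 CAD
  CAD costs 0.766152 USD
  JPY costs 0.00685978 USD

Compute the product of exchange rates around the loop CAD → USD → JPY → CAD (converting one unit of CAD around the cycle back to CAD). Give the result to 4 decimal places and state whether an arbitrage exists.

1.0261 (arbitrage exists)

Around CAD → USD → JPY → CAD: 1 × 0.766152 ÷ 0.00685978 × 0.00918694 = 1.026067
Product > 1; profitable direction is CAD → USD → JPY → CAD.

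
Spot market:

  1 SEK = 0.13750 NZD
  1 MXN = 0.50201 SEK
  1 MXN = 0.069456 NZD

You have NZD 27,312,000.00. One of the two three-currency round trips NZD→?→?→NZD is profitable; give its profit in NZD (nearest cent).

Profit: NZD 169,991.80

Profitable loop is NZD → SEK → MXN → NZD:
NZD 27,312,000.00 ÷ 0.13750 = SEK 198,632,727.27
SEK 198,632,727.27 ÷ 0.50201 = MXN 395,674,841.68
MXN 395,674,841.68 × 0.069456 = NZD 27,481,991.80
Profit = NZD 27,481,991.80 − NZD 27,312,000.00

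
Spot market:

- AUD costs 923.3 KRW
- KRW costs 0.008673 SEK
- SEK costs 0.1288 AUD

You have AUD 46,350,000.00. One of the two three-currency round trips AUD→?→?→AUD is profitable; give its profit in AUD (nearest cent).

Profit: AUD 1,455,491.04

Profitable loop is AUD → KRW → SEK → AUD:
AUD 46,350,000.00 × 923.3 = KRW 42,794,955,000
KRW 42,794,955,000 × 0.008673 = SEK 371,160,644.72
SEK 371,160,644.72 × 0.1288 = AUD 47,805,491.04
Profit = AUD 47,805,491.04 − AUD 46,350,000.00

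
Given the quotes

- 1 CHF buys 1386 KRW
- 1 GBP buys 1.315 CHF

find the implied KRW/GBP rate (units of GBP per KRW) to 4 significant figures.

1 KRW ÷ 1386 = 0.000721501 CHF
0.000721501 CHF ÷ 1.315 = 0.00054867 GBP

KRW/GBP = 0.0005487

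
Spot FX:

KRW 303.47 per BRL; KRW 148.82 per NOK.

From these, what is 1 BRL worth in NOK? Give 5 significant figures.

1 BRL × 303.47 = 303.47 KRW
303.47 KRW ÷ 148.82 = 2.03917 NOK

BRL/NOK = 2.0392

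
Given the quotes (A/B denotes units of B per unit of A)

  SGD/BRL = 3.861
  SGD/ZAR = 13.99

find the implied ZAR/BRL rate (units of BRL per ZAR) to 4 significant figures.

ZAR/BRL = 0.2760

1 ZAR ÷ 13.99 = 0.0714796 SGD
0.0714796 SGD × 3.861 = 0.275983 BRL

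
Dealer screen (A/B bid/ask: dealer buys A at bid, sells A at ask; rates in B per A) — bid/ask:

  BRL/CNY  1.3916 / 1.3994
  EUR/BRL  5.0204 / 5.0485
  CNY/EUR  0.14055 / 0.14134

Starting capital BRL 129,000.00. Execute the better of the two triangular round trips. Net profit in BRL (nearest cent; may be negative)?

Best loop BRL → EUR → CNY → BRL:
BRL 129,000.00 ÷ 5.0485 (buy EUR at ask) = EUR 25,552.14
EUR 25,552.14 ÷ 0.14134 (buy CNY at ask) = CNY 180,784.95
CNY 180,784.95 ÷ 1.3994 (buy BRL at ask) = BRL 129,187.47

Net profit: BRL 187.47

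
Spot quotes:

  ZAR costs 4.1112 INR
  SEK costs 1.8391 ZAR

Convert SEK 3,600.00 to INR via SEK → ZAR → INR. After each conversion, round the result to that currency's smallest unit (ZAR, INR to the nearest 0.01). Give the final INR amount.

INR 27,219.27

SEK 3,600.00 × 1.8391 = ZAR 6,620.76
ZAR 6,620.76 × 4.1112 = INR 27,219.27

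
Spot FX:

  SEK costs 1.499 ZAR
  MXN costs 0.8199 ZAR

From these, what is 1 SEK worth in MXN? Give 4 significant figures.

SEK/MXN = 1.828

1 SEK × 1.499 = 1.499 ZAR
1.499 ZAR ÷ 0.8199 = 1.82827 MXN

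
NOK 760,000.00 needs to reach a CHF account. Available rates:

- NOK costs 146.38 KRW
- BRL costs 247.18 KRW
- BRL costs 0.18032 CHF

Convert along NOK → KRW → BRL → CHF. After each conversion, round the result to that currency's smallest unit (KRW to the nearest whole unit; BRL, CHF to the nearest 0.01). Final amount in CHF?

CHF 81,156.98

NOK 760,000.00 × 146.38 = KRW 111,248,800
KRW 111,248,800 ÷ 247.18 = BRL 450,072.01
BRL 450,072.01 × 0.18032 = CHF 81,156.98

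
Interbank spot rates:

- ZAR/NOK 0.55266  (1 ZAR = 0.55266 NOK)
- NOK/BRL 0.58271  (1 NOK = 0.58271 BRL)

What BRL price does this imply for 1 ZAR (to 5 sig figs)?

1 ZAR × 0.55266 = 0.55266 NOK
0.55266 NOK × 0.58271 = 0.322041 BRL

ZAR/BRL = 0.32204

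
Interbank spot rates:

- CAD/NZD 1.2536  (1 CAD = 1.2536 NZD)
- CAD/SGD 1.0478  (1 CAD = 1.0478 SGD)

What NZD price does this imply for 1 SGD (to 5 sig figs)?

SGD/NZD = 1.1964

1 SGD ÷ 1.0478 = 0.954381 CAD
0.954381 CAD × 1.2536 = 1.19641 NZD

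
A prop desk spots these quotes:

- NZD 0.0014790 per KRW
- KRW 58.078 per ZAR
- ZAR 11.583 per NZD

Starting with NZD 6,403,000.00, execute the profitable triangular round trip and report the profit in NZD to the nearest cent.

Profit: NZD 32,504.81

Profitable loop is NZD → KRW → ZAR → NZD:
NZD 6,403,000.00 ÷ 0.0014790 = KRW 4,329,276,538
KRW 4,329,276,538 ÷ 58.078 = ZAR 74,542,452.19
ZAR 74,542,452.19 ÷ 11.583 = NZD 6,435,504.81
Profit = NZD 6,435,504.81 − NZD 6,403,000.00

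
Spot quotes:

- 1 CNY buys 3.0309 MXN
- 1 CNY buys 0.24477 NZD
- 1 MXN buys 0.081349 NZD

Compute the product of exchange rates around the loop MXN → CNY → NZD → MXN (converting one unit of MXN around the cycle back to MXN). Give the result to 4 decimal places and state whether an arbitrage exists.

0.9927 (arbitrage exists)

Around MXN → CNY → NZD → MXN: 1 ÷ 3.0309 × 0.24477 ÷ 0.081349 = 0.992737
Product < 1; profitable direction is MXN → NZD → CNY → MXN.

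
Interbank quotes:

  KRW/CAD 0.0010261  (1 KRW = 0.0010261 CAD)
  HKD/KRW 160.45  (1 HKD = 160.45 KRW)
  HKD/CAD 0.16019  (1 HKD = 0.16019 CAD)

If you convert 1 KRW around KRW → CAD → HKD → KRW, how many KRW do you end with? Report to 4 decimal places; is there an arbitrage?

1.0278 (arbitrage exists)

Around KRW → CAD → HKD → KRW: 1 × 0.0010261 ÷ 0.16019 × 160.45 = 1.027765
Product > 1; profitable direction is KRW → CAD → HKD → KRW.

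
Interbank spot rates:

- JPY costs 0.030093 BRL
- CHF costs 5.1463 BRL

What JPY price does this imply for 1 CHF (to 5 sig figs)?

CHF/JPY = 171.01

1 CHF × 5.1463 = 5.1463 BRL
5.1463 BRL ÷ 0.030093 = 171.013 JPY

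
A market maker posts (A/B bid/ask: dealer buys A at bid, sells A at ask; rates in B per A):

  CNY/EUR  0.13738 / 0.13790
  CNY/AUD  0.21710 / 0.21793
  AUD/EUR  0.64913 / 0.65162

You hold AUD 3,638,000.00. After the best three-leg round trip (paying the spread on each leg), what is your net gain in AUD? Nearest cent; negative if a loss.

Net profit: AUD 79,833.47

Best loop AUD → EUR → CNY → AUD:
AUD 3,638,000.00 × 0.64913 (sell AUD at bid) = EUR 2,361,534.94
EUR 2,361,534.94 ÷ 0.13790 (buy CNY at ask) = CNY 17,124,981.44
CNY 17,124,981.44 × 0.21710 (sell CNY at bid) = AUD 3,717,833.47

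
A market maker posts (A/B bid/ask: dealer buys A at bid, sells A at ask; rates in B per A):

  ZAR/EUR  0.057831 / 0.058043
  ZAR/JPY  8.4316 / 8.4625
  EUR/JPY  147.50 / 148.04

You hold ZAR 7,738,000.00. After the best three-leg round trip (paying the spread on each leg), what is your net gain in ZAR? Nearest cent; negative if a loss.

Best loop ZAR → EUR → JPY → ZAR:
ZAR 7,738,000.00 × 0.057831 (sell ZAR at bid) = EUR 447,496.28
EUR 447,496.28 × 147.50 (sell EUR at bid) = JPY 66,005,701
JPY 66,005,701 ÷ 8.4625 (buy ZAR at ask) = ZAR 7,799,787.42

Net profit: ZAR 61,787.42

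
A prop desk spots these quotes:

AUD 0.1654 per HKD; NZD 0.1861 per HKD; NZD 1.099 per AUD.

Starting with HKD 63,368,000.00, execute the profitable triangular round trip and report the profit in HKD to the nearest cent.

Profitable loop is HKD → NZD → AUD → HKD:
HKD 63,368,000.00 × 0.1861 = NZD 11,792,784.80
NZD 11,792,784.80 ÷ 1.099 = AUD 10,730,468.43
AUD 10,730,468.43 ÷ 0.1654 = HKD 64,875,867.15
Profit = HKD 64,875,867.15 − HKD 63,368,000.00

Profit: HKD 1,507,867.15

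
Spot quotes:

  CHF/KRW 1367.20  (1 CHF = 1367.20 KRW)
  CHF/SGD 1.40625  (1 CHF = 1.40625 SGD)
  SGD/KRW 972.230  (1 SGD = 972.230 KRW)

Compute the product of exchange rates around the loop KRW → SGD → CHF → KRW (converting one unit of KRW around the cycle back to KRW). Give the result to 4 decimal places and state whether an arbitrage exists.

Around KRW → SGD → CHF → KRW: 1 ÷ 972.230 ÷ 1.40625 × 1367.20 = 1.000001
Product ≈ 1 (deviation 0.000%, within rounding noise).

1.0000 (no arbitrage)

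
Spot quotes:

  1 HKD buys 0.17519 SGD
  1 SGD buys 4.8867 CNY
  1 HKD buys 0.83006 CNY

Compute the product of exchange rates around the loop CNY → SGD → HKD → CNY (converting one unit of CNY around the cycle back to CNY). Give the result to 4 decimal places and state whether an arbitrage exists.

Around CNY → SGD → HKD → CNY: 1 ÷ 4.8867 ÷ 0.17519 × 0.83006 = 0.969582
Product < 1; profitable direction is CNY → HKD → SGD → CNY.

0.9696 (arbitrage exists)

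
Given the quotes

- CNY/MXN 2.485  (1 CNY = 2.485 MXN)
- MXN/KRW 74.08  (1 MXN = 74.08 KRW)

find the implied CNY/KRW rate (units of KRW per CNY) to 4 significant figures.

CNY/KRW = 184.1

1 CNY × 2.485 = 2.485 MXN
2.485 MXN × 74.08 = 184.089 KRW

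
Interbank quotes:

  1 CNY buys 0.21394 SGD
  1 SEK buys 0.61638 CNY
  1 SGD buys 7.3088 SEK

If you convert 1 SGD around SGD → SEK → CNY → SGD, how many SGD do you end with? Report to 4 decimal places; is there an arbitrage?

Around SGD → SEK → CNY → SGD: 1 × 7.3088 × 0.61638 × 0.21394 = 0.963799
Product < 1; profitable direction is SGD → CNY → SEK → SGD.

0.9638 (arbitrage exists)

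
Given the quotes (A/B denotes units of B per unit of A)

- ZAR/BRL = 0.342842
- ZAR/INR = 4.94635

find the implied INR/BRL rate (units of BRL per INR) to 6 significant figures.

1 INR ÷ 4.94635 = 0.202169 ZAR
0.202169 ZAR × 0.342842 = 0.0693121 BRL

INR/BRL = 0.0693121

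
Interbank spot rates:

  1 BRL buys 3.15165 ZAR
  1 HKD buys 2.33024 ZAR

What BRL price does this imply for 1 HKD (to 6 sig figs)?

1 HKD × 2.33024 = 2.33024 ZAR
2.33024 ZAR ÷ 3.15165 = 0.739371 BRL

HKD/BRL = 0.739371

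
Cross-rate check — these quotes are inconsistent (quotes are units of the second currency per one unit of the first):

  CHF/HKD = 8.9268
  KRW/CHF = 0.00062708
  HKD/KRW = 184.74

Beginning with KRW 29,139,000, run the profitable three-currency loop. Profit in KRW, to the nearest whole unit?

Profit: KRW 994,830

Profitable loop is KRW → CHF → HKD → KRW:
KRW 29,139,000 × 0.00062708 = CHF 18,272.48
CHF 18,272.48 × 8.9268 = HKD 163,114.81
HKD 163,114.81 × 184.74 = KRW 30,133,830
Profit = KRW 30,133,830 − KRW 29,139,000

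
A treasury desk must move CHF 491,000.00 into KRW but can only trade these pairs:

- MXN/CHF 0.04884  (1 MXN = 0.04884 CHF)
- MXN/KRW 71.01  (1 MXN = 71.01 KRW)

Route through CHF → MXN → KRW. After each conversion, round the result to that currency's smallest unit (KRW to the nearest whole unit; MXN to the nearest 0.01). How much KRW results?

KRW 713,880,221

CHF 491,000.00 ÷ 0.04884 = MXN 10,053,235.05
MXN 10,053,235.05 × 71.01 = KRW 713,880,221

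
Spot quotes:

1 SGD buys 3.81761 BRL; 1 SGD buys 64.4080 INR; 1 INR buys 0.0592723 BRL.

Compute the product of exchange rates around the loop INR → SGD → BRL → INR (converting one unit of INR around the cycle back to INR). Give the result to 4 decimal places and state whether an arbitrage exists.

1.0000 (no arbitrage)

Around INR → SGD → BRL → INR: 1 ÷ 64.4080 × 3.81761 ÷ 0.0592723 = 1.000000
Product ≈ 1 (deviation 0.000%, within rounding noise).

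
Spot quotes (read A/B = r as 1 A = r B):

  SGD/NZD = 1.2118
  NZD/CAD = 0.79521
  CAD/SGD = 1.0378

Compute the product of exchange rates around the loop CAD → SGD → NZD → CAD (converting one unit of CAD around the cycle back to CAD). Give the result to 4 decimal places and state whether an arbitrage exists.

1.0001 (no arbitrage)

Around CAD → SGD → NZD → CAD: 1 × 1.0378 × 1.2118 × 0.79521 = 1.000061
Product ≈ 1 (deviation 0.006%, within rounding noise).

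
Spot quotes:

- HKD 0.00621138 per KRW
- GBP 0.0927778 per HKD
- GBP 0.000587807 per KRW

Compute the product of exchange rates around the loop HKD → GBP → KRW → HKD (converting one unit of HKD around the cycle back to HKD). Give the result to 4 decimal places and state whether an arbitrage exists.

0.9804 (arbitrage exists)

Around HKD → GBP → KRW → HKD: 1 × 0.0927778 ÷ 0.000587807 × 0.00621138 = 0.980387
Product < 1; profitable direction is HKD → KRW → GBP → HKD.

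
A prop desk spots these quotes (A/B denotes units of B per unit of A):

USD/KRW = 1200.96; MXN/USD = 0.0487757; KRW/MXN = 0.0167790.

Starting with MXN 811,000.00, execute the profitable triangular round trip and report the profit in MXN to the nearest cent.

Profitable loop is MXN → KRW → USD → MXN:
MXN 811,000.00 ÷ 0.0167790 = KRW 48,334,227
KRW 48,334,227 ÷ 1200.96 = USD 40,246.33
USD 40,246.33 ÷ 0.0487757 = MXN 825,130.66
Profit = MXN 825,130.66 − MXN 811,000.00

Profit: MXN 14,130.66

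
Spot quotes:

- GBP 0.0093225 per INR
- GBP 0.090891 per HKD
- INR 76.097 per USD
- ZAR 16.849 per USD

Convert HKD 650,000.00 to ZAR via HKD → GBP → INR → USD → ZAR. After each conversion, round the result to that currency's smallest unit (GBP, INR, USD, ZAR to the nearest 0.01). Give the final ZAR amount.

HKD 650,000.00 × 0.090891 = GBP 59,079.15
GBP 59,079.15 ÷ 0.0093225 = INR 6,337,264.68
INR 6,337,264.68 ÷ 76.097 = USD 83,278.77
USD 83,278.77 × 16.849 = ZAR 1,403,164.00

ZAR 1,403,164.00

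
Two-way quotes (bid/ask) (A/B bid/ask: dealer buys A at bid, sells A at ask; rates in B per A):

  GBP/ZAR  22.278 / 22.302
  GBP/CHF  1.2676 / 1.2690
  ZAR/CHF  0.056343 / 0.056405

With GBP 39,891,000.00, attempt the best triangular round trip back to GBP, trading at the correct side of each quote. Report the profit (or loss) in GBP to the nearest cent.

Net profit: GBP 306,194.10

Best loop GBP → CHF → ZAR → GBP:
GBP 39,891,000.00 × 1.2676 (sell GBP at bid) = CHF 50,565,831.60
CHF 50,565,831.60 ÷ 0.056405 (buy ZAR at ask) = ZAR 896,477,822.89
ZAR 896,477,822.89 ÷ 22.302 (buy GBP at ask) = GBP 40,197,194.10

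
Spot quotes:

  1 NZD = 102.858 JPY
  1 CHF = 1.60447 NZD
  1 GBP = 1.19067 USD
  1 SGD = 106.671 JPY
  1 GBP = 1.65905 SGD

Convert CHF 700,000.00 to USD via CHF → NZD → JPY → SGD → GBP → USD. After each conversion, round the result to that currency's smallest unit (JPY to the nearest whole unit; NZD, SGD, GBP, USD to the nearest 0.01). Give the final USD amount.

USD 777,236.68

CHF 700,000.00 × 1.60447 = NZD 1,123,129.00
NZD 1,123,129.00 × 102.858 = JPY 115,522,803
JPY 115,522,803 ÷ 106.671 = SGD 1,082,982.28
SGD 1,082,982.28 ÷ 1.65905 = GBP 652,772.54
GBP 652,772.54 × 1.19067 = USD 777,236.68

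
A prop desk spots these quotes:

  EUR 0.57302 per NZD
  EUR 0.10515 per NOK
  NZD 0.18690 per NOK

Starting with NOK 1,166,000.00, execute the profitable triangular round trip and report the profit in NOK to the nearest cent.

Profit: NOK 21,594.99

Profitable loop is NOK → NZD → EUR → NOK:
NOK 1,166,000.00 × 0.18690 = NZD 217,925.40
NZD 217,925.40 × 0.57302 = EUR 124,875.61
EUR 124,875.61 ÷ 0.10515 = NOK 1,187,594.99
Profit = NOK 1,187,594.99 − NOK 1,166,000.00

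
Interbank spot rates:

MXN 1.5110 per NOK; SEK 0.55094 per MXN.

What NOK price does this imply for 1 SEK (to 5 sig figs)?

SEK/NOK = 1.2012

1 SEK ÷ 0.55094 = 1.81508 MXN
1.81508 MXN ÷ 1.5110 = 1.20124 NOK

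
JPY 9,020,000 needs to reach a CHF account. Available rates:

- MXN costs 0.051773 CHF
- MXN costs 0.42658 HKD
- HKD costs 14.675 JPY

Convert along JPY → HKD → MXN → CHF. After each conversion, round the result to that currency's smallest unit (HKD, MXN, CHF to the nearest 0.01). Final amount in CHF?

JPY 9,020,000 ÷ 14.675 = HKD 614,650.77
HKD 614,650.77 ÷ 0.42658 = MXN 1,440,880.42
MXN 1,440,880.42 × 0.051773 = CHF 74,598.70

CHF 74,598.70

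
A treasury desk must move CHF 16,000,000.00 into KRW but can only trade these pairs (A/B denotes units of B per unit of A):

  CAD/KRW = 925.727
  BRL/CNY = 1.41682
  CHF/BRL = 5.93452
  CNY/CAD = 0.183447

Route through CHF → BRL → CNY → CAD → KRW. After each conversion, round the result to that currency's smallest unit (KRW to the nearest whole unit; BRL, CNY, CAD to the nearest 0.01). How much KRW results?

CHF 16,000,000.00 × 5.93452 = BRL 94,952,320.00
BRL 94,952,320.00 × 1.41682 = CNY 134,530,346.02
CNY 134,530,346.02 × 0.183447 = CAD 24,679,188.39
CAD 24,679,188.39 × 925.727 = KRW 22,846,191,031

KRW 22,846,191,031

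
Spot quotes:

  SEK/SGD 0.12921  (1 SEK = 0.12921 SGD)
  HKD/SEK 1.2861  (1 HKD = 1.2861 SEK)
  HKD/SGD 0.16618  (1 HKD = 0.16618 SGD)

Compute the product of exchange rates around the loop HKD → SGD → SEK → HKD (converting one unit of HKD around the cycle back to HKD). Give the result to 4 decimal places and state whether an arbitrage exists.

Around HKD → SGD → SEK → HKD: 1 × 0.16618 ÷ 0.12921 ÷ 1.2861 = 1.000018
Product ≈ 1 (deviation 0.002%, within rounding noise).

1.0000 (no arbitrage)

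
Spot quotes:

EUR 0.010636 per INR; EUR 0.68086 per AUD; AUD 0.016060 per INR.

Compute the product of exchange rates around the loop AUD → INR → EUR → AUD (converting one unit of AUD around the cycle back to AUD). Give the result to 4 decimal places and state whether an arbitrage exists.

Around AUD → INR → EUR → AUD: 1 ÷ 0.016060 × 0.010636 ÷ 0.68086 = 0.972691
Product < 1; profitable direction is AUD → EUR → INR → AUD.

0.9727 (arbitrage exists)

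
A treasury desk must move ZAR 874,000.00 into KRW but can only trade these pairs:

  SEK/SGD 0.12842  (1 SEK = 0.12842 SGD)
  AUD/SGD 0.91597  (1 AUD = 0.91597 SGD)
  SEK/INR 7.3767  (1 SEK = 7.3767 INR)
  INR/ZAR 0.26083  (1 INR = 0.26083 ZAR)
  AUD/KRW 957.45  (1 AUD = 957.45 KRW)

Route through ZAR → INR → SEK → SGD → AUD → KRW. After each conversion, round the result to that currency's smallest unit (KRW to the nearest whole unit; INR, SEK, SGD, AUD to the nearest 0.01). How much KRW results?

ZAR 874,000.00 ÷ 0.26083 = INR 3,350,841.54
INR 3,350,841.54 ÷ 7.3767 = SEK 454,246.69
SEK 454,246.69 × 0.12842 = SGD 58,334.36
SGD 58,334.36 ÷ 0.91597 = AUD 63,685.88
AUD 63,685.88 × 957.45 = KRW 60,976,046

KRW 60,976,046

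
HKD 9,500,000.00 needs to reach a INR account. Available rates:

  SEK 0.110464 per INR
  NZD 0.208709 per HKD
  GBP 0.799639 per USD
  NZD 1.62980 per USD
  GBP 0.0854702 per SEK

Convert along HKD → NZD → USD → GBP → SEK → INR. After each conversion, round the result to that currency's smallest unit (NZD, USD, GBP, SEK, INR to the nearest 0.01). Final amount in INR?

HKD 9,500,000.00 × 0.208709 = NZD 1,982,735.50
NZD 1,982,735.50 ÷ 1.62980 = USD 1,216,551.42
USD 1,216,551.42 × 0.799639 = GBP 972,801.96
GBP 972,801.96 ÷ 0.0854702 = SEK 11,381,767.68
SEK 11,381,767.68 ÷ 0.110464 = INR 103,035,990.73

INR 103,035,990.73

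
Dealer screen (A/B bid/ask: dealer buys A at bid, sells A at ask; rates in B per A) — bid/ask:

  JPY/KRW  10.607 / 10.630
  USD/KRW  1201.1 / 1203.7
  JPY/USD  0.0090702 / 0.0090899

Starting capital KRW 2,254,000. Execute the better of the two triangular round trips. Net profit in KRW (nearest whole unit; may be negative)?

Net profit: KRW 56,025

Best loop KRW → JPY → USD → KRW:
KRW 2,254,000 ÷ 10.630 (buy JPY at ask) = JPY 212,041
JPY 212,041 × 0.0090702 (sell JPY at bid) = USD 1,923.26
USD 1,923.26 × 1201.1 (sell USD at bid) = KRW 2,310,025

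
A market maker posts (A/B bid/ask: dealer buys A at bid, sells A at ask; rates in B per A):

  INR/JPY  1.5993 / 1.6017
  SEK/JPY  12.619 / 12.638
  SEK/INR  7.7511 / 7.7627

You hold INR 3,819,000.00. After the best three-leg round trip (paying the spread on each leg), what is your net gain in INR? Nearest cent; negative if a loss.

Best loop INR → SEK → JPY → INR:
INR 3,819,000.00 ÷ 7.7627 (buy SEK at ask) = SEK 491,968.00
SEK 491,968.00 × 12.619 (sell SEK at bid) = JPY 6,208,144
JPY 6,208,144 ÷ 1.6017 (buy INR at ask) = INR 3,875,971.91

Net profit: INR 56,971.91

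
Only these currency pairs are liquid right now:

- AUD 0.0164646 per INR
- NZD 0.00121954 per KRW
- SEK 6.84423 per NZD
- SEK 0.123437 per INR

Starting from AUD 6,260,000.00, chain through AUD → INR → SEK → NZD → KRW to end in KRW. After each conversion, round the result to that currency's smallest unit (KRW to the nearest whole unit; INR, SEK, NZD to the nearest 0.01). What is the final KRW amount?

AUD 6,260,000.00 ÷ 0.0164646 = INR 380,209,661.94
INR 380,209,661.94 × 0.123437 = SEK 46,931,940.04
SEK 46,931,940.04 ÷ 6.84423 = NZD 6,857,154.13
NZD 6,857,154.13 ÷ 0.00121954 = KRW 5,622,738,188

KRW 5,622,738,188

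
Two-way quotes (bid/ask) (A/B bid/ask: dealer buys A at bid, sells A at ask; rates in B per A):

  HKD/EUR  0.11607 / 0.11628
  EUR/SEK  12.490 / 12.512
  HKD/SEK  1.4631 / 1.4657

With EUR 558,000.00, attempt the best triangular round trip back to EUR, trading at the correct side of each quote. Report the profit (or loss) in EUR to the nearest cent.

Net profit: EUR 3,146.75

Best loop EUR → HKD → SEK → EUR:
EUR 558,000.00 ÷ 0.11628 (buy HKD at ask) = HKD 4,798,761.61
HKD 4,798,761.61 × 1.4631 (sell HKD at bid) = SEK 7,021,068.11
SEK 7,021,068.11 ÷ 12.512 (buy EUR at ask) = EUR 561,146.75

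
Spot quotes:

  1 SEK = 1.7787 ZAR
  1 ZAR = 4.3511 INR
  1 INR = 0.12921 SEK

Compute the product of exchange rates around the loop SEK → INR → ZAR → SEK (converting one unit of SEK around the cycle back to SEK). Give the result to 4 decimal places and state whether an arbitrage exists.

Around SEK → INR → ZAR → SEK: 1 ÷ 0.12921 ÷ 4.3511 ÷ 1.7787 = 1.000005
Product ≈ 1 (deviation 0.000%, within rounding noise).

1.0000 (no arbitrage)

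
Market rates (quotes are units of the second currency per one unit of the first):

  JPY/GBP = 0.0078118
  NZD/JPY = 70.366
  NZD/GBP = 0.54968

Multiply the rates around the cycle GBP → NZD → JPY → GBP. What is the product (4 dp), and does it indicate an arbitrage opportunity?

Around GBP → NZD → JPY → GBP: 1 ÷ 0.54968 × 70.366 × 0.0078118 = 1.000009
Product ≈ 1 (deviation 0.001%, within rounding noise).

1.0000 (no arbitrage)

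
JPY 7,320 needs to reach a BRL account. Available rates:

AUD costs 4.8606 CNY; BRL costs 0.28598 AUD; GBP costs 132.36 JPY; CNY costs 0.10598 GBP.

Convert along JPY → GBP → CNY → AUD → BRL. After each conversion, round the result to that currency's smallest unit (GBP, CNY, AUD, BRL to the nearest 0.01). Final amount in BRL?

JPY 7,320 ÷ 132.36 = GBP 55.30
GBP 55.30 ÷ 0.10598 = CNY 521.80
CNY 521.80 ÷ 4.8606 = AUD 107.35
AUD 107.35 ÷ 0.28598 = BRL 375.38

BRL 375.38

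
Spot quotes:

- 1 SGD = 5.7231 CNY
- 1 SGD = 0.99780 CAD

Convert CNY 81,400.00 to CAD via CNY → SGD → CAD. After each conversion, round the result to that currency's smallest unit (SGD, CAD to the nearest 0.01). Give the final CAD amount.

CNY 81,400.00 ÷ 5.7231 = SGD 14,223.06
SGD 14,223.06 × 0.99780 = CAD 14,191.77

CAD 14,191.77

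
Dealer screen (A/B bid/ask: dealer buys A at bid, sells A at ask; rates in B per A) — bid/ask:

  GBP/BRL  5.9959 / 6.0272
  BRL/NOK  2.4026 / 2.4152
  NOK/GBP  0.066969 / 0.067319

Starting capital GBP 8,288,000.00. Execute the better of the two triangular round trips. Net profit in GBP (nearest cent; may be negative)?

Net profit: GBP 169,526.82

Best loop GBP → NOK → BRL → GBP:
GBP 8,288,000.00 ÷ 0.067319 (buy NOK at ask) = NOK 123,115,316.63
NOK 123,115,316.63 ÷ 2.4152 (buy BRL at ask) = BRL 50,975,205.63
BRL 50,975,205.63 ÷ 6.0272 (buy GBP at ask) = GBP 8,457,526.82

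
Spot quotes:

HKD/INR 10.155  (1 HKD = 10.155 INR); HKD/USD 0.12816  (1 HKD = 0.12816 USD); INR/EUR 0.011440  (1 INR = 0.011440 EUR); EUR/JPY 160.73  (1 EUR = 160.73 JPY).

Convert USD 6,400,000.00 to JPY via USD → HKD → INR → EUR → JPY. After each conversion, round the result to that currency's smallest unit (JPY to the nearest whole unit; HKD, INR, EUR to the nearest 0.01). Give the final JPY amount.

JPY 932,460,346

USD 6,400,000.00 ÷ 0.12816 = HKD 49,937,578.03
HKD 49,937,578.03 × 10.155 = INR 507,116,104.89
INR 507,116,104.89 × 0.011440 = EUR 5,801,408.24
EUR 5,801,408.24 × 160.73 = JPY 932,460,346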